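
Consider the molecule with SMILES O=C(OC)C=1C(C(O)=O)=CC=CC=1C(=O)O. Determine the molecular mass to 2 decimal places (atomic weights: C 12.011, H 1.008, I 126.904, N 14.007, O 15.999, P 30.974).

224.17 g/mol

First, the molecular formula is C10H8O6 (counting implicit H from valence).
  C: 10 × 12.011 = 120.110
  H: 8 × 1.008 = 8.064
  O: 6 × 15.999 = 95.994
Sum: 10×12.011 + 8×1.008 + 6×15.999 = 224.168 → 224.17 g/mol.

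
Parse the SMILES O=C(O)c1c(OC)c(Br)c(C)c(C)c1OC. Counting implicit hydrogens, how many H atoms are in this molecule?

13

Walk through each heavy atom and fill implicit hydrogens from standard valence (C 4, N 3, O 2, S 2, halogen 1); for lowercase aromatic atoms, an aromatic c carries 1 H when it has two neighbours and 0 H with three, and aromatic n carries 0 H:
  atom 1: O, bond orders sum to 2 (valence 2) → 0 H
  atom 2: C, bond orders sum to 4 (valence 4) → 0 H
  atom 3: O, bond orders sum to 1 (valence 2) → 1 H
  atom 4: aromatic c, 3 neighbours → 0 H
  atom 5: aromatic c, 3 neighbours → 0 H
  atom 6: O, bond orders sum to 2 (valence 2) → 0 H
  atom 7: C, bond orders sum to 1 (valence 4) → 3 H
  atom 8: aromatic c, 3 neighbours → 0 H
  atom 9: Br (halogen, monovalent) → 0 H
  atom 10: aromatic c, 3 neighbours → 0 H
  atom 11: C, bond orders sum to 1 (valence 4) → 3 H
  atom 12: aromatic c, 3 neighbours → 0 H
  atom 13: C, bond orders sum to 1 (valence 4) → 3 H
  atom 14: aromatic c, 3 neighbours → 0 H
  atom 15: O, bond orders sum to 2 (valence 2) → 0 H
  atom 16: C, bond orders sum to 1 (valence 4) → 3 H
Total hydrogens: 13.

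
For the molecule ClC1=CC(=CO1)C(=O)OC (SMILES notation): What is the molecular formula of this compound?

C6H5ClO3

Walk through each heavy atom and fill implicit hydrogens from standard valence (C 4, N 3, O 2, S 2, halogen 1):
  atom 1: Cl (halogen, monovalent) → 0 H
  atom 2: C, bond orders sum to 4 (valence 4) → 0 H
  atom 3: C, bond orders sum to 3 (valence 4) → 1 H
  atom 4: C, bond orders sum to 4 (valence 4) → 0 H
  atom 5: C, bond orders sum to 3 (valence 4) → 1 H
  atom 6: O, bond orders sum to 2 (valence 2) → 0 H
  atom 7: C, bond orders sum to 4 (valence 4) → 0 H
  atom 8: O, bond orders sum to 2 (valence 2) → 0 H
  atom 9: O, bond orders sum to 2 (valence 2) → 0 H
  atom 10: C, bond orders sum to 1 (valence 4) → 3 H
Totals → C:6, H:5, Cl:1, O:3.
In Hill order: C6H5ClO3.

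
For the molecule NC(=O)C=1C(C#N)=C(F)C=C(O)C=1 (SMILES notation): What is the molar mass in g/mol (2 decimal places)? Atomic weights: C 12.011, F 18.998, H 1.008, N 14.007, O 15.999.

180.14 g/mol

First, the molecular formula is C8H5FN2O2 (counting implicit H from valence).
  C: 8 × 12.011 = 96.088
  F: 1 × 18.998 = 18.998
  H: 5 × 1.008 = 5.040
  N: 2 × 14.007 = 28.014
  O: 2 × 15.999 = 31.998
Sum: 8×12.011 + 1×18.998 + 5×1.008 + 2×14.007 + 2×15.999 = 180.138 → 180.14 g/mol.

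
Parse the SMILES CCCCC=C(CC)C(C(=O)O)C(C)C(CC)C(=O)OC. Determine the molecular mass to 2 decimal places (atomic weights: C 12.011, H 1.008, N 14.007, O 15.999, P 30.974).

298.42 g/mol

First, the molecular formula is C17H30O4 (counting implicit H from valence).
  C: 17 × 12.011 = 204.187
  H: 30 × 1.008 = 30.240
  O: 4 × 15.999 = 63.996
Sum: 17×12.011 + 30×1.008 + 4×15.999 = 298.423 → 298.42 g/mol.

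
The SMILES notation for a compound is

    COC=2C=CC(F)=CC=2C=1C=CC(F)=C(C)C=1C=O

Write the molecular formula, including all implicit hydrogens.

C15H12F2O2

Walk through each heavy atom and fill implicit hydrogens from standard valence (C 4, N 3, O 2, S 2, halogen 1):
  atom 1: C, bond orders sum to 1 (valence 4) → 3 H
  atom 2: O, bond orders sum to 2 (valence 2) → 0 H
  atom 3: C, bond orders sum to 4 (valence 4) → 0 H
  atom 4: C, bond orders sum to 3 (valence 4) → 1 H
  atom 5: C, bond orders sum to 3 (valence 4) → 1 H
  atom 6: C, bond orders sum to 4 (valence 4) → 0 H
  atom 7: F (halogen, monovalent) → 0 H
  atom 8: C, bond orders sum to 3 (valence 4) → 1 H
  atom 9: C, bond orders sum to 4 (valence 4) → 0 H
  atom 10: C, bond orders sum to 4 (valence 4) → 0 H
  atom 11: C, bond orders sum to 3 (valence 4) → 1 H
  atom 12: C, bond orders sum to 3 (valence 4) → 1 H
  atom 13: C, bond orders sum to 4 (valence 4) → 0 H
  atom 14: F (halogen, monovalent) → 0 H
  atom 15: C, bond orders sum to 4 (valence 4) → 0 H
  atom 16: C, bond orders sum to 1 (valence 4) → 3 H
  atom 17: C, bond orders sum to 4 (valence 4) → 0 H
  atom 18: C, bond orders sum to 3 (valence 4) → 1 H
  atom 19: O, bond orders sum to 2 (valence 2) → 0 H
Totals → C:15, H:12, F:2, O:2.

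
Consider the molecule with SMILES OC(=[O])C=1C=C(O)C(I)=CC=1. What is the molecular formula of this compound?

C7H5IO3

Walk through each heavy atom and fill implicit hydrogens from standard valence (C 4, N 3, O 2, S 2, halogen 1):
  atom 1: O, bond orders sum to 1 (valence 2) → 1 H
  atom 2: C, bond orders sum to 4 (valence 4) → 0 H
  atom 3: O with explicit H count 0
  atom 4: C, bond orders sum to 4 (valence 4) → 0 H
  atom 5: C, bond orders sum to 3 (valence 4) → 1 H
  atom 6: C, bond orders sum to 4 (valence 4) → 0 H
  atom 7: O, bond orders sum to 1 (valence 2) → 1 H
  atom 8: C, bond orders sum to 4 (valence 4) → 0 H
  atom 9: I (halogen, monovalent) → 0 H
  atom 10: C, bond orders sum to 3 (valence 4) → 1 H
  atom 11: C, bond orders sum to 3 (valence 4) → 1 H
Totals → C:7, H:5, I:1, O:3.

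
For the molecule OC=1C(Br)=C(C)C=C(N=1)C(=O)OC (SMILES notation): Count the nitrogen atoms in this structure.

1

Scan the SMILES for N atoms (remember two-letter symbols like Cl and Br are single atoms).
Nitrogen count: 1.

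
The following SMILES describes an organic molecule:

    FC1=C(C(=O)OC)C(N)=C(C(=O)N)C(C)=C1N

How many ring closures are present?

In SMILES, each pair of matching ring-closure digits denotes one ring-closing bond; the number of such bonds equals the number of independent rings.
Ring-closure bonds here: 1.

1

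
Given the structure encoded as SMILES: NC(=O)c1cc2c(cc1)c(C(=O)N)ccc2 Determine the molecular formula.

Walk through each heavy atom and fill implicit hydrogens from standard valence (C 4, N 3, O 2, S 2, halogen 1); for lowercase aromatic atoms, an aromatic c carries 1 H when it has two neighbours and 0 H with three, and aromatic n carries 0 H:
  atom 1: N, bond orders sum to 1 (valence 3) → 2 H
  atom 2: C, bond orders sum to 4 (valence 4) → 0 H
  atom 3: O, bond orders sum to 2 (valence 2) → 0 H
  atom 4: aromatic c, 3 neighbours → 0 H
  atom 5: aromatic c, 2 neighbours → 1 H
  atom 6: aromatic c, 3 neighbours → 0 H
  atom 7: aromatic c, 3 neighbours → 0 H
  atom 8: aromatic c, 2 neighbours → 1 H
  atom 9: aromatic c, 2 neighbours → 1 H
  atom 10: aromatic c, 3 neighbours → 0 H
  atom 11: C, bond orders sum to 4 (valence 4) → 0 H
  atom 12: O, bond orders sum to 2 (valence 2) → 0 H
  atom 13: N, bond orders sum to 1 (valence 3) → 2 H
  atom 14: aromatic c, 2 neighbours → 1 H
  atom 15: aromatic c, 2 neighbours → 1 H
  atom 16: aromatic c, 2 neighbours → 1 H
Totals → C:12, H:10, N:2, O:2.
In Hill order: C12H10N2O2.

C12H10N2O2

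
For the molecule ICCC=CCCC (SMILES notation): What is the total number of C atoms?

Count every carbon token in the SMILES (each C, including those in ring-closure positions and inside branches).
Carbon count: 7.

7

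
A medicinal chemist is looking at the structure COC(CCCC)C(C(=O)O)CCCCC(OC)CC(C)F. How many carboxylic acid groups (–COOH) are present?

1

The carboxylic acid motif appears at heavy-atom position 9 in the SMILES.
Other groups present: 2 ether.
Carboxylic acid count: 1.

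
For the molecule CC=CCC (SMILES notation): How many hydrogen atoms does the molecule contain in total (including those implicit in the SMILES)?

10

Walk through each heavy atom and fill implicit hydrogens from standard valence (C 4, N 3, O 2, S 2, halogen 1):
  atom 1: C, bond orders sum to 1 (valence 4) → 3 H
  atom 2: C, bond orders sum to 3 (valence 4) → 1 H
  atom 3: C, bond orders sum to 3 (valence 4) → 1 H
  atom 4: C, bond orders sum to 2 (valence 4) → 2 H
  atom 5: C, bond orders sum to 1 (valence 4) → 3 H
Total hydrogens: 10.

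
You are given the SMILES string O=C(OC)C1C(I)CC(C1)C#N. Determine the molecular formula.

C8H10INO2

Walk through each heavy atom and fill implicit hydrogens from standard valence (C 4, N 3, O 2, S 2, halogen 1):
  atom 1: O, bond orders sum to 2 (valence 2) → 0 H
  atom 2: C, bond orders sum to 4 (valence 4) → 0 H
  atom 3: O, bond orders sum to 2 (valence 2) → 0 H
  atom 4: C, bond orders sum to 1 (valence 4) → 3 H
  atom 5: C, bond orders sum to 3 (valence 4) → 1 H
  atom 6: C, bond orders sum to 3 (valence 4) → 1 H
  atom 7: I (halogen, monovalent) → 0 H
  atom 8: C, bond orders sum to 2 (valence 4) → 2 H
  atom 9: C, bond orders sum to 3 (valence 4) → 1 H
  atom 10: C, bond orders sum to 2 (valence 4) → 2 H
  atom 11: C, bond orders sum to 4 (valence 4) → 0 H
  atom 12: N, bond orders sum to 3 (valence 3) → 0 H
Totals → C:8, H:10, I:1, N:1, O:2.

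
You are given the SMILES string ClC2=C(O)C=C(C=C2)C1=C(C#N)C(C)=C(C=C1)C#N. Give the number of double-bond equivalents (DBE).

Degree of unsaturation = (number of rings) + (number of π bonds).
Ring closures in the SMILES: 2.
π bonds: 6 double bonds (each 1 DoU), 2 triple bonds (each 2 DoU) → 10 DoU from unsaturation.
Total DoU = 2 + 10 = 12.

12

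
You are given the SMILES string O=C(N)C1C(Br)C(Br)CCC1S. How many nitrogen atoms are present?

1

Scan the SMILES for N atoms (remember two-letter symbols like Cl and Br are single atoms).
Nitrogen count: 1.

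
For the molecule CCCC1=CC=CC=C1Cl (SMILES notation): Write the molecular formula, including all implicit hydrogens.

C9H11Cl

Walk through each heavy atom and fill implicit hydrogens from standard valence (C 4, N 3, O 2, S 2, halogen 1):
  atom 1: C, bond orders sum to 1 (valence 4) → 3 H
  atom 2: C, bond orders sum to 2 (valence 4) → 2 H
  atom 3: C, bond orders sum to 2 (valence 4) → 2 H
  atom 4: C, bond orders sum to 4 (valence 4) → 0 H
  atom 5: C, bond orders sum to 3 (valence 4) → 1 H
  atom 6: C, bond orders sum to 3 (valence 4) → 1 H
  atom 7: C, bond orders sum to 3 (valence 4) → 1 H
  atom 8: C, bond orders sum to 3 (valence 4) → 1 H
  atom 9: C, bond orders sum to 4 (valence 4) → 0 H
  atom 10: Cl (halogen, monovalent) → 0 H
Totals → C:9, H:11, Cl:1.
In Hill order: C9H11Cl.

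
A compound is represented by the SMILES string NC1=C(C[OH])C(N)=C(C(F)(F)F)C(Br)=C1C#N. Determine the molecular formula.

Walk through each heavy atom and fill implicit hydrogens from standard valence (C 4, N 3, O 2, S 2, halogen 1):
  atom 1: N, bond orders sum to 1 (valence 3) → 2 H
  atom 2: C, bond orders sum to 4 (valence 4) → 0 H
  atom 3: C, bond orders sum to 4 (valence 4) → 0 H
  atom 4: C, bond orders sum to 2 (valence 4) → 2 H
  atom 5: O with explicit H count 1
  atom 6: C, bond orders sum to 4 (valence 4) → 0 H
  atom 7: N, bond orders sum to 1 (valence 3) → 2 H
  atom 8: C, bond orders sum to 4 (valence 4) → 0 H
  atom 9: C, bond orders sum to 4 (valence 4) → 0 H
  atom 10: F (halogen, monovalent) → 0 H
  atom 11: F (halogen, monovalent) → 0 H
  atom 12: F (halogen, monovalent) → 0 H
  atom 13: C, bond orders sum to 4 (valence 4) → 0 H
  atom 14: Br (halogen, monovalent) → 0 H
  atom 15: C, bond orders sum to 4 (valence 4) → 0 H
  atom 16: C, bond orders sum to 4 (valence 4) → 0 H
  atom 17: N, bond orders sum to 3 (valence 3) → 0 H
Totals → C:9, H:7, Br:1, F:3, N:3, O:1.

C9H7BrF3N3O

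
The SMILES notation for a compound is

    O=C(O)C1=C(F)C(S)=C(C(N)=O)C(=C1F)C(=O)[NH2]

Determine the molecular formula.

Walk through each heavy atom and fill implicit hydrogens from standard valence (C 4, N 3, O 2, S 2, halogen 1):
  atom 1: O, bond orders sum to 2 (valence 2) → 0 H
  atom 2: C, bond orders sum to 4 (valence 4) → 0 H
  atom 3: O, bond orders sum to 1 (valence 2) → 1 H
  atom 4: C, bond orders sum to 4 (valence 4) → 0 H
  atom 5: C, bond orders sum to 4 (valence 4) → 0 H
  atom 6: F (halogen, monovalent) → 0 H
  atom 7: C, bond orders sum to 4 (valence 4) → 0 H
  atom 8: S, bond orders sum to 1 (valence 2) → 1 H
  atom 9: C, bond orders sum to 4 (valence 4) → 0 H
  atom 10: C, bond orders sum to 4 (valence 4) → 0 H
  atom 11: N, bond orders sum to 1 (valence 3) → 2 H
  atom 12: O, bond orders sum to 2 (valence 2) → 0 H
  atom 13: C, bond orders sum to 4 (valence 4) → 0 H
  atom 14: C, bond orders sum to 4 (valence 4) → 0 H
  atom 15: F (halogen, monovalent) → 0 H
  atom 16: C, bond orders sum to 4 (valence 4) → 0 H
  atom 17: O, bond orders sum to 2 (valence 2) → 0 H
  atom 18: N with explicit H count 2
Totals → C:9, H:6, F:2, N:2, O:4, S:1.
In Hill order: C9H6F2N2O4S.

C9H6F2N2O4S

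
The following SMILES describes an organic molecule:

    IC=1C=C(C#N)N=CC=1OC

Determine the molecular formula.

C7H5IN2O

Walk through each heavy atom and fill implicit hydrogens from standard valence (C 4, N 3, O 2, S 2, halogen 1):
  atom 1: I (halogen, monovalent) → 0 H
  atom 2: C, bond orders sum to 4 (valence 4) → 0 H
  atom 3: C, bond orders sum to 3 (valence 4) → 1 H
  atom 4: C, bond orders sum to 4 (valence 4) → 0 H
  atom 5: C, bond orders sum to 4 (valence 4) → 0 H
  atom 6: N, bond orders sum to 3 (valence 3) → 0 H
  atom 7: N, bond orders sum to 3 (valence 3) → 0 H
  atom 8: C, bond orders sum to 3 (valence 4) → 1 H
  atom 9: C, bond orders sum to 4 (valence 4) → 0 H
  atom 10: O, bond orders sum to 2 (valence 2) → 0 H
  atom 11: C, bond orders sum to 1 (valence 4) → 3 H
Totals → C:7, H:5, I:1, N:2, O:1.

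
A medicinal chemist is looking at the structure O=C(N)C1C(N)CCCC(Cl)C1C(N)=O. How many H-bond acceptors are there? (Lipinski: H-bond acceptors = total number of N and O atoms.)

5

N atoms: 3; O atoms: 2.
Lipinski HBA = 3 + 2 = 5.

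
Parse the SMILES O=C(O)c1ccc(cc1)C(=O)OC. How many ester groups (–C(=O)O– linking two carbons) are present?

1

The ester motif appears at heavy-atom position 10 in the SMILES.
Other groups present: 1 carboxylic acid.
Ester count: 1.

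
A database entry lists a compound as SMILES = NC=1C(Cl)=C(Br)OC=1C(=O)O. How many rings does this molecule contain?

In SMILES, each pair of matching ring-closure digits denotes one ring-closing bond; the number of such bonds equals the number of independent rings.
Ring-closure bonds here: 1.

1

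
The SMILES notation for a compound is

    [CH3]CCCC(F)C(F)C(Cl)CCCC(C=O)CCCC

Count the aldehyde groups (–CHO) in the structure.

1

The aldehyde motif appears at heavy-atom position 15 in the SMILES.
Aldehyde count: 1.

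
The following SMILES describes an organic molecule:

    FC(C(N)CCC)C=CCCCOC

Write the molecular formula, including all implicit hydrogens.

Walk through each heavy atom and fill implicit hydrogens from standard valence (C 4, N 3, O 2, S 2, halogen 1):
  atom 1: F (halogen, monovalent) → 0 H
  atom 2: C, bond orders sum to 3 (valence 4) → 1 H
  atom 3: C, bond orders sum to 3 (valence 4) → 1 H
  atom 4: N, bond orders sum to 1 (valence 3) → 2 H
  atom 5: C, bond orders sum to 2 (valence 4) → 2 H
  atom 6: C, bond orders sum to 2 (valence 4) → 2 H
  atom 7: C, bond orders sum to 1 (valence 4) → 3 H
  atom 8: C, bond orders sum to 3 (valence 4) → 1 H
  atom 9: C, bond orders sum to 3 (valence 4) → 1 H
  atom 10: C, bond orders sum to 2 (valence 4) → 2 H
  atom 11: C, bond orders sum to 2 (valence 4) → 2 H
  atom 12: C, bond orders sum to 2 (valence 4) → 2 H
  atom 13: O, bond orders sum to 2 (valence 2) → 0 H
  atom 14: C, bond orders sum to 1 (valence 4) → 3 H
Totals → C:11, H:22, F:1, N:1, O:1.
In Hill order: C11H22FNO.

C11H22FNO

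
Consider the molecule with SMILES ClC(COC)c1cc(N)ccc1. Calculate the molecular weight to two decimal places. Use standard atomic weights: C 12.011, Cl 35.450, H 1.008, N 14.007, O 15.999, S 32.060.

185.65 g/mol

First, the molecular formula is C9H12ClNO (counting implicit H from valence).
  C: 9 × 12.011 = 108.099
  Cl: 1 × 35.450 = 35.450
  H: 12 × 1.008 = 12.096
  N: 1 × 14.007 = 14.007
  O: 1 × 15.999 = 15.999
Sum: 9×12.011 + 1×35.450 + 12×1.008 + 1×14.007 + 1×15.999 = 185.651 → 185.65 g/mol.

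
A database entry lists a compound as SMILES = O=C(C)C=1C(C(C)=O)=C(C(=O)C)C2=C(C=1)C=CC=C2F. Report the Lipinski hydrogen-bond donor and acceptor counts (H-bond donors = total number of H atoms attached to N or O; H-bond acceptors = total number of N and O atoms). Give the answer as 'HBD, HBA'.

0, 3

Donors: find every N or O and count the H atoms it carries.
  atom 1 (O): bond orders sum to 2 → 0 H
  atom 8 (O): bond orders sum to 2 → 0 H
  atom 11 (O): bond orders sum to 2 → 0 H
Lipinski HBD = 0.
Acceptors: N atoms = 0, O atoms = 3 → HBA = 3.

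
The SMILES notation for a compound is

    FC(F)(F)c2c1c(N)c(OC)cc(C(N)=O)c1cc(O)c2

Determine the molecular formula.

C13H11F3N2O3

Walk through each heavy atom and fill implicit hydrogens from standard valence (C 4, N 3, O 2, S 2, halogen 1); for lowercase aromatic atoms, an aromatic c carries 1 H when it has two neighbours and 0 H with three, and aromatic n carries 0 H:
  atom 1: F (halogen, monovalent) → 0 H
  atom 2: C, bond orders sum to 4 (valence 4) → 0 H
  atom 3: F (halogen, monovalent) → 0 H
  atom 4: F (halogen, monovalent) → 0 H
  atom 5: aromatic c, 3 neighbours → 0 H
  atom 6: aromatic c, 3 neighbours → 0 H
  atom 7: aromatic c, 3 neighbours → 0 H
  atom 8: N, bond orders sum to 1 (valence 3) → 2 H
  atom 9: aromatic c, 3 neighbours → 0 H
  atom 10: O, bond orders sum to 2 (valence 2) → 0 H
  atom 11: C, bond orders sum to 1 (valence 4) → 3 H
  atom 12: aromatic c, 2 neighbours → 1 H
  atom 13: aromatic c, 3 neighbours → 0 H
  atom 14: C, bond orders sum to 4 (valence 4) → 0 H
  atom 15: N, bond orders sum to 1 (valence 3) → 2 H
  atom 16: O, bond orders sum to 2 (valence 2) → 0 H
  atom 17: aromatic c, 3 neighbours → 0 H
  atom 18: aromatic c, 2 neighbours → 1 H
  atom 19: aromatic c, 3 neighbours → 0 H
  atom 20: O, bond orders sum to 1 (valence 2) → 1 H
  atom 21: aromatic c, 2 neighbours → 1 H
Totals → C:13, H:11, F:3, N:2, O:3.
In Hill order: C13H11F3N2O3.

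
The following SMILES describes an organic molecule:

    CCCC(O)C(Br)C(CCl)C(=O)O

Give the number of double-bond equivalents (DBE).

1

Molecular formula: C8H14BrClO3.
DoU = (2C + 2 + N − H − X) / 2, where X is the halogen count and O/S are ignored.
    = (2·8 + 2 + 0 − 14 − 2) / 2 = 2 / 2 = 1.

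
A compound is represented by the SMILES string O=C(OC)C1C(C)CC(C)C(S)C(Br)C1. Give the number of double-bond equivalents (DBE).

Degree of unsaturation = (number of rings) + (number of π bonds).
Ring closures in the SMILES: 1.
π bonds: 1 double bond (each 1 DoU) → 1 DoU from unsaturation.
Total DoU = 1 + 1 = 2.

2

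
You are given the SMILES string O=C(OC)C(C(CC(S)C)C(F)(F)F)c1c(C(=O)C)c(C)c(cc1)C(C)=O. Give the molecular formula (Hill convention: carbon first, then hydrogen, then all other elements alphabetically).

C19H23F3O4S

Walk through each heavy atom and fill implicit hydrogens from standard valence (C 4, N 3, O 2, S 2, halogen 1); for lowercase aromatic atoms, an aromatic c carries 1 H when it has two neighbours and 0 H with three, and aromatic n carries 0 H:
  atom 1: O, bond orders sum to 2 (valence 2) → 0 H
  atom 2: C, bond orders sum to 4 (valence 4) → 0 H
  atom 3: O, bond orders sum to 2 (valence 2) → 0 H
  atom 4: C, bond orders sum to 1 (valence 4) → 3 H
  atom 5: C, bond orders sum to 3 (valence 4) → 1 H
  atom 6: C, bond orders sum to 3 (valence 4) → 1 H
  atom 7: C, bond orders sum to 2 (valence 4) → 2 H
  atom 8: C, bond orders sum to 3 (valence 4) → 1 H
  atom 9: S, bond orders sum to 1 (valence 2) → 1 H
  atom 10: C, bond orders sum to 1 (valence 4) → 3 H
  atom 11: C, bond orders sum to 4 (valence 4) → 0 H
  atom 12: F (halogen, monovalent) → 0 H
  atom 13: F (halogen, monovalent) → 0 H
  atom 14: F (halogen, monovalent) → 0 H
  atom 15: aromatic c, 3 neighbours → 0 H
  atom 16: aromatic c, 3 neighbours → 0 H
  atom 17: C, bond orders sum to 4 (valence 4) → 0 H
  atom 18: O, bond orders sum to 2 (valence 2) → 0 H
  atom 19: C, bond orders sum to 1 (valence 4) → 3 H
  atom 20: aromatic c, 3 neighbours → 0 H
  atom 21: C, bond orders sum to 1 (valence 4) → 3 H
  atom 22: aromatic c, 3 neighbours → 0 H
  atom 23: aromatic c, 2 neighbours → 1 H
  atom 24: aromatic c, 2 neighbours → 1 H
  atom 25: C, bond orders sum to 4 (valence 4) → 0 H
  atom 26: C, bond orders sum to 1 (valence 4) → 3 H
  atom 27: O, bond orders sum to 2 (valence 2) → 0 H
Totals → C:19, H:23, F:3, O:4, S:1.
In Hill order: C19H23F3O4S.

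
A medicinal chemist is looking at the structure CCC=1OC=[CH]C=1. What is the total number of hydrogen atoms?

Walk through each heavy atom and fill implicit hydrogens from standard valence (C 4, N 3, O 2, S 2, halogen 1):
  atom 1: C, bond orders sum to 1 (valence 4) → 3 H
  atom 2: C, bond orders sum to 2 (valence 4) → 2 H
  atom 3: C, bond orders sum to 4 (valence 4) → 0 H
  atom 4: O, bond orders sum to 2 (valence 2) → 0 H
  atom 5: C, bond orders sum to 3 (valence 4) → 1 H
  atom 6: C with explicit H count 1
  atom 7: C, bond orders sum to 3 (valence 4) → 1 H
Total hydrogens: 8.

8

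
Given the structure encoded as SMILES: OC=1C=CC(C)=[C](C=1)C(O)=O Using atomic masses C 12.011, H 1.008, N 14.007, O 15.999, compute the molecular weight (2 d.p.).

152.15 g/mol

First, the molecular formula is C8H8O3 (counting implicit H from valence).
  C: 8 × 12.011 = 96.088
  H: 8 × 1.008 = 8.064
  O: 3 × 15.999 = 47.997
Sum: 8×12.011 + 8×1.008 + 3×15.999 = 152.149 → 152.15 g/mol.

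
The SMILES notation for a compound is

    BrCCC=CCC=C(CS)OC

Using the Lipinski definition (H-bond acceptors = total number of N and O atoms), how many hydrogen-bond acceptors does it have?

N atoms: 0; O atoms: 1.
Lipinski HBA = 0 + 1 = 1.

1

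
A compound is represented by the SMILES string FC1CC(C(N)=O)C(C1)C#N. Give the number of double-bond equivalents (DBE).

Molecular formula: C7H9FN2O.
DoU = (2C + 2 + N − H − X) / 2, where X is the halogen count and O/S are ignored.
    = (2·7 + 2 + 2 − 9 − 1) / 2 = 8 / 2 = 4.

4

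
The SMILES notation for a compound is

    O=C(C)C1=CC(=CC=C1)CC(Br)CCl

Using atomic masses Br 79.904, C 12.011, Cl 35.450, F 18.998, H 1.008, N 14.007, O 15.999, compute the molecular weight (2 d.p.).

275.57 g/mol

First, the molecular formula is C11H12BrClO (counting implicit H from valence).
  Br: 1 × 79.904 = 79.904
  C: 11 × 12.011 = 132.121
  Cl: 1 × 35.450 = 35.450
  H: 12 × 1.008 = 12.096
  O: 1 × 15.999 = 15.999
Sum: 1×79.904 + 11×12.011 + 1×35.450 + 12×1.008 + 1×15.999 = 275.570 → 275.57 g/mol.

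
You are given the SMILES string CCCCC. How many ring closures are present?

In SMILES, each pair of matching ring-closure digits denotes one ring-closing bond; the number of such bonds equals the number of independent rings.
Ring-closure bonds here: 0.

0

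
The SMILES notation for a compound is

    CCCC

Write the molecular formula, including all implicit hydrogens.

Walk through each heavy atom and fill implicit hydrogens from standard valence (C 4, N 3, O 2, S 2, halogen 1):
  atom 1: C, bond orders sum to 1 (valence 4) → 3 H
  atom 2: C, bond orders sum to 2 (valence 4) → 2 H
  atom 3: C, bond orders sum to 2 (valence 4) → 2 H
  atom 4: C, bond orders sum to 1 (valence 4) → 3 H
Totals → C:4, H:10.
In Hill order: C4H10.

C4H10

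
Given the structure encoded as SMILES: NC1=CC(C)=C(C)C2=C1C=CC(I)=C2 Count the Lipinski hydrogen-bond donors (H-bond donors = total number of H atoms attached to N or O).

Donors: find every N or O and count the H atoms it carries.
  atom 1 (N): bond orders sum to 1 → 2 H
Lipinski HBD = 2.

2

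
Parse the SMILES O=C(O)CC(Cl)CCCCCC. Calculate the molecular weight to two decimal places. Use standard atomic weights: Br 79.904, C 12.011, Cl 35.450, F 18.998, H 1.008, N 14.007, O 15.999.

192.68 g/mol

First, the molecular formula is C9H17ClO2 (counting implicit H from valence).
  C: 9 × 12.011 = 108.099
  Cl: 1 × 35.450 = 35.450
  H: 17 × 1.008 = 17.136
  O: 2 × 15.999 = 31.998
Sum: 9×12.011 + 1×35.450 + 17×1.008 + 2×15.999 = 192.683 → 192.68 g/mol.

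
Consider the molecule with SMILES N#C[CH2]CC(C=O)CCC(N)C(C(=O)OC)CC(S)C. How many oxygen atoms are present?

3

Scan the SMILES for O atoms (remember two-letter symbols like Cl and Br are single atoms).
Oxygen count: 3.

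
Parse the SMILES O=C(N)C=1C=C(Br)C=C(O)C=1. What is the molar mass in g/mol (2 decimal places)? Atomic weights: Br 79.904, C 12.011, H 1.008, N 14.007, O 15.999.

First, the molecular formula is C7H6BrNO2 (counting implicit H from valence).
  Br: 1 × 79.904 = 79.904
  C: 7 × 12.011 = 84.077
  H: 6 × 1.008 = 6.048
  N: 1 × 14.007 = 14.007
  O: 2 × 15.999 = 31.998
Sum: 1×79.904 + 7×12.011 + 6×1.008 + 1×14.007 + 2×15.999 = 216.034 → 216.03 g/mol.

216.03 g/mol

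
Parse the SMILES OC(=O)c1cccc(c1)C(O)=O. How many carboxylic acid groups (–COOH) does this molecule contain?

The carboxylic acid motif appears at heavy-atom positions 2, 10 in the SMILES.
Carboxylic acid count: 2.

2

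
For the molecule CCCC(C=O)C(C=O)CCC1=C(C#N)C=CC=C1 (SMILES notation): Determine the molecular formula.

C16H19NO2

Walk through each heavy atom and fill implicit hydrogens from standard valence (C 4, N 3, O 2, S 2, halogen 1):
  atom 1: C, bond orders sum to 1 (valence 4) → 3 H
  atom 2: C, bond orders sum to 2 (valence 4) → 2 H
  atom 3: C, bond orders sum to 2 (valence 4) → 2 H
  atom 4: C, bond orders sum to 3 (valence 4) → 1 H
  atom 5: C, bond orders sum to 3 (valence 4) → 1 H
  atom 6: O, bond orders sum to 2 (valence 2) → 0 H
  atom 7: C, bond orders sum to 3 (valence 4) → 1 H
  atom 8: C, bond orders sum to 3 (valence 4) → 1 H
  atom 9: O, bond orders sum to 2 (valence 2) → 0 H
  atom 10: C, bond orders sum to 2 (valence 4) → 2 H
  atom 11: C, bond orders sum to 2 (valence 4) → 2 H
  atom 12: C, bond orders sum to 4 (valence 4) → 0 H
  atom 13: C, bond orders sum to 4 (valence 4) → 0 H
  atom 14: C, bond orders sum to 4 (valence 4) → 0 H
  atom 15: N, bond orders sum to 3 (valence 3) → 0 H
  atom 16: C, bond orders sum to 3 (valence 4) → 1 H
  atom 17: C, bond orders sum to 3 (valence 4) → 1 H
  atom 18: C, bond orders sum to 3 (valence 4) → 1 H
  atom 19: C, bond orders sum to 3 (valence 4) → 1 H
Totals → C:16, H:19, N:1, O:2.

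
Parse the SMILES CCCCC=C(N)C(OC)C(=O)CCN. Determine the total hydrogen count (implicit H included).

Walk through each heavy atom and fill implicit hydrogens from standard valence (C 4, N 3, O 2, S 2, halogen 1):
  atom 1: C, bond orders sum to 1 (valence 4) → 3 H
  atom 2: C, bond orders sum to 2 (valence 4) → 2 H
  atom 3: C, bond orders sum to 2 (valence 4) → 2 H
  atom 4: C, bond orders sum to 2 (valence 4) → 2 H
  atom 5: C, bond orders sum to 3 (valence 4) → 1 H
  atom 6: C, bond orders sum to 4 (valence 4) → 0 H
  atom 7: N, bond orders sum to 1 (valence 3) → 2 H
  atom 8: C, bond orders sum to 3 (valence 4) → 1 H
  atom 9: O, bond orders sum to 2 (valence 2) → 0 H
  atom 10: C, bond orders sum to 1 (valence 4) → 3 H
  atom 11: C, bond orders sum to 4 (valence 4) → 0 H
  atom 12: O, bond orders sum to 2 (valence 2) → 0 H
  atom 13: C, bond orders sum to 2 (valence 4) → 2 H
  atom 14: C, bond orders sum to 2 (valence 4) → 2 H
  atom 15: N, bond orders sum to 1 (valence 3) → 2 H
Total hydrogens: 22.

22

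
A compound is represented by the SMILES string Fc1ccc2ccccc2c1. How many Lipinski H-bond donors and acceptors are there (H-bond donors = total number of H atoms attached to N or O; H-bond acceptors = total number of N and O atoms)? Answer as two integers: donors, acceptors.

Donors: find every N or O and count the H atoms it carries.
  (no N or O atoms present)
Lipinski HBD = 0.
Acceptors: N atoms = 0, O atoms = 0 → HBA = 0.

0, 0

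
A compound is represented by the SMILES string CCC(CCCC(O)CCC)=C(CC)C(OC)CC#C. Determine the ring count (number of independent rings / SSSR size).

In SMILES, each pair of matching ring-closure digits denotes one ring-closing bond; the number of such bonds equals the number of independent rings.
Ring-closure bonds here: 0.

0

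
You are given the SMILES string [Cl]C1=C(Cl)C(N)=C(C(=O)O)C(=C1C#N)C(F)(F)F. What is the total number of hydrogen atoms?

3

Walk through each heavy atom and fill implicit hydrogens from standard valence (C 4, N 3, O 2, S 2, halogen 1):
  atom 1: Cl with explicit H count 0
  atom 2: C, bond orders sum to 4 (valence 4) → 0 H
  atom 3: C, bond orders sum to 4 (valence 4) → 0 H
  atom 4: Cl (halogen, monovalent) → 0 H
  atom 5: C, bond orders sum to 4 (valence 4) → 0 H
  atom 6: N, bond orders sum to 1 (valence 3) → 2 H
  atom 7: C, bond orders sum to 4 (valence 4) → 0 H
  atom 8: C, bond orders sum to 4 (valence 4) → 0 H
  atom 9: O, bond orders sum to 2 (valence 2) → 0 H
  atom 10: O, bond orders sum to 1 (valence 2) → 1 H
  atom 11: C, bond orders sum to 4 (valence 4) → 0 H
  atom 12: C, bond orders sum to 4 (valence 4) → 0 H
  atom 13: C, bond orders sum to 4 (valence 4) → 0 H
  atom 14: N, bond orders sum to 3 (valence 3) → 0 H
  atom 15: C, bond orders sum to 4 (valence 4) → 0 H
  atom 16: F (halogen, monovalent) → 0 H
  atom 17: F (halogen, monovalent) → 0 H
  atom 18: F (halogen, monovalent) → 0 H
Total hydrogens: 3.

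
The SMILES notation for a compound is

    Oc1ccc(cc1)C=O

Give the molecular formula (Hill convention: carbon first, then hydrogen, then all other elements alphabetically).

C7H6O2

Walk through each heavy atom and fill implicit hydrogens from standard valence (C 4, N 3, O 2, S 2, halogen 1); for lowercase aromatic atoms, an aromatic c carries 1 H when it has two neighbours and 0 H with three, and aromatic n carries 0 H:
  atom 1: O, bond orders sum to 1 (valence 2) → 1 H
  atom 2: aromatic c, 3 neighbours → 0 H
  atom 3: aromatic c, 2 neighbours → 1 H
  atom 4: aromatic c, 2 neighbours → 1 H
  atom 5: aromatic c, 3 neighbours → 0 H
  atom 6: aromatic c, 2 neighbours → 1 H
  atom 7: aromatic c, 2 neighbours → 1 H
  atom 8: C, bond orders sum to 3 (valence 4) → 1 H
  atom 9: O, bond orders sum to 2 (valence 2) → 0 H
Totals → C:7, H:6, O:2.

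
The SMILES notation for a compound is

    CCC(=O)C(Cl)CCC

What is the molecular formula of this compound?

C7H13ClO

Walk through each heavy atom and fill implicit hydrogens from standard valence (C 4, N 3, O 2, S 2, halogen 1):
  atom 1: C, bond orders sum to 1 (valence 4) → 3 H
  atom 2: C, bond orders sum to 2 (valence 4) → 2 H
  atom 3: C, bond orders sum to 4 (valence 4) → 0 H
  atom 4: O, bond orders sum to 2 (valence 2) → 0 H
  atom 5: C, bond orders sum to 3 (valence 4) → 1 H
  atom 6: Cl (halogen, monovalent) → 0 H
  atom 7: C, bond orders sum to 2 (valence 4) → 2 H
  atom 8: C, bond orders sum to 2 (valence 4) → 2 H
  atom 9: C, bond orders sum to 1 (valence 4) → 3 H
Totals → C:7, H:13, Cl:1, O:1.
In Hill order: C7H13ClO.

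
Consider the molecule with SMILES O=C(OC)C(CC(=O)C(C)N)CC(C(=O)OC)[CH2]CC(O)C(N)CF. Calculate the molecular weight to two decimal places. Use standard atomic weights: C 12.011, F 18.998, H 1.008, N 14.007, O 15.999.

364.41 g/mol

First, the molecular formula is C16H29FN2O6 (counting implicit H from valence).
  C: 16 × 12.011 = 192.176
  F: 1 × 18.998 = 18.998
  H: 29 × 1.008 = 29.232
  N: 2 × 14.007 = 28.014
  O: 6 × 15.999 = 95.994
Sum: 16×12.011 + 1×18.998 + 29×1.008 + 2×14.007 + 6×15.999 = 364.414 → 364.41 g/mol.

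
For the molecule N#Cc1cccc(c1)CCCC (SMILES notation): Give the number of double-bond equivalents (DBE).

Molecular formula: C11H13N.
DoU = (2C + 2 + N − H − X) / 2, where X is the halogen count and O/S are ignored.
    = (2·11 + 2 + 1 − 13 − 0) / 2 = 12 / 2 = 6.

6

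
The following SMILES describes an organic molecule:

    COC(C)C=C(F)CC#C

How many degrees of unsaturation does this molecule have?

3

Degree of unsaturation = (number of rings) + (number of π bonds).
Ring closures in the SMILES: 0.
π bonds: 1 double bond (each 1 DoU), 1 triple bond (each 2 DoU) → 3 DoU from unsaturation.
Total DoU = 0 + 3 = 3.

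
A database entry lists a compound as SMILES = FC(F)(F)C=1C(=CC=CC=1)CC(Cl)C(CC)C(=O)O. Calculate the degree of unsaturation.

5

Molecular formula: C13H14ClF3O2.
DoU = (2C + 2 + N − H − X) / 2, where X is the halogen count and O/S are ignored.
    = (2·13 + 2 + 0 − 14 − 4) / 2 = 10 / 2 = 5.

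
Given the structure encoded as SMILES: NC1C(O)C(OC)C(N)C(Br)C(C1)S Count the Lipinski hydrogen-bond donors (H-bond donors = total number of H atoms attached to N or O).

Donors: find every N or O and count the H atoms it carries.
  atom 1 (N): bond orders sum to 1 → 2 H
  atom 4 (O): bond orders sum to 1 → 1 H
  atom 6 (O): bond orders sum to 2 → 0 H
  atom 9 (N): bond orders sum to 1 → 2 H
Lipinski HBD = 5.

5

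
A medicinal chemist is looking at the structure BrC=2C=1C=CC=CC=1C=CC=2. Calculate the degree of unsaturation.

7

Molecular formula: C10H7Br.
DoU = (2C + 2 + N − H − X) / 2, where X is the halogen count and O/S are ignored.
    = (2·10 + 2 + 0 − 7 − 1) / 2 = 14 / 2 = 7.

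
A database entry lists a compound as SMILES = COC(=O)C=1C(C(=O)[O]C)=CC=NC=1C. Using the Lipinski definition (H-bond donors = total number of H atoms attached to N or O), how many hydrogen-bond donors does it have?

0

Donors: find every N or O and count the H atoms it carries.
  atom 2 (O): bond orders sum to 2 → 0 H
  atom 4 (O): bond orders sum to 2 → 0 H
  atom 8 (O): bond orders sum to 2 → 0 H
  atom 9 (O): bond orders sum to 2 → 0 H
  atom 13 (N): bond orders sum to 3 → 0 H
Lipinski HBD = 0.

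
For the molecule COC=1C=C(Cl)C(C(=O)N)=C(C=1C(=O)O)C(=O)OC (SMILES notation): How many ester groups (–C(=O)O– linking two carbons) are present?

The ester motif appears at heavy-atom position 16 in the SMILES.
Other groups present: 1 amide, 1 carboxylic acid, 1 ether.
Ester count: 1.

1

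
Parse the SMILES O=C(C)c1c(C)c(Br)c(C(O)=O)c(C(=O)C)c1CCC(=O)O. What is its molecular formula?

Walk through each heavy atom and fill implicit hydrogens from standard valence (C 4, N 3, O 2, S 2, halogen 1); for lowercase aromatic atoms, an aromatic c carries 1 H when it has two neighbours and 0 H with three, and aromatic n carries 0 H:
  atom 1: O, bond orders sum to 2 (valence 2) → 0 H
  atom 2: C, bond orders sum to 4 (valence 4) → 0 H
  atom 3: C, bond orders sum to 1 (valence 4) → 3 H
  atom 4: aromatic c, 3 neighbours → 0 H
  atom 5: aromatic c, 3 neighbours → 0 H
  atom 6: C, bond orders sum to 1 (valence 4) → 3 H
  atom 7: aromatic c, 3 neighbours → 0 H
  atom 8: Br (halogen, monovalent) → 0 H
  atom 9: aromatic c, 3 neighbours → 0 H
  atom 10: C, bond orders sum to 4 (valence 4) → 0 H
  atom 11: O, bond orders sum to 1 (valence 2) → 1 H
  atom 12: O, bond orders sum to 2 (valence 2) → 0 H
  atom 13: aromatic c, 3 neighbours → 0 H
  atom 14: C, bond orders sum to 4 (valence 4) → 0 H
  atom 15: O, bond orders sum to 2 (valence 2) → 0 H
  atom 16: C, bond orders sum to 1 (valence 4) → 3 H
  atom 17: aromatic c, 3 neighbours → 0 H
  atom 18: C, bond orders sum to 2 (valence 4) → 2 H
  atom 19: C, bond orders sum to 2 (valence 4) → 2 H
  atom 20: C, bond orders sum to 4 (valence 4) → 0 H
  atom 21: O, bond orders sum to 2 (valence 2) → 0 H
  atom 22: O, bond orders sum to 1 (valence 2) → 1 H
Totals → C:15, H:15, Br:1, O:6.
In Hill order: C15H15BrO6.

C15H15BrO6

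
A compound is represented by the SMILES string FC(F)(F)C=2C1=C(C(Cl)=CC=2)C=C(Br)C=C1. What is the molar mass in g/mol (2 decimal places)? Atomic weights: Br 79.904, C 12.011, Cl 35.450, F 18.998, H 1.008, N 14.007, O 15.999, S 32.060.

309.51 g/mol

First, the molecular formula is C11H5BrClF3 (counting implicit H from valence).
  Br: 1 × 79.904 = 79.904
  C: 11 × 12.011 = 132.121
  Cl: 1 × 35.450 = 35.450
  F: 3 × 18.998 = 56.994
  H: 5 × 1.008 = 5.040
Sum: 1×79.904 + 11×12.011 + 1×35.450 + 3×18.998 + 5×1.008 = 309.509 → 309.51 g/mol.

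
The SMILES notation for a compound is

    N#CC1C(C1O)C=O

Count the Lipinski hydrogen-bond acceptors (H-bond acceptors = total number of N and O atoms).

N atoms: 1; O atoms: 2.
Lipinski HBA = 1 + 2 = 3.

3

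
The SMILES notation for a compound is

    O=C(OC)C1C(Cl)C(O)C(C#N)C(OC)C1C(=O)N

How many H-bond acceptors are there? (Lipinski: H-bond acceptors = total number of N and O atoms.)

N atoms: 2; O atoms: 5.
Lipinski HBA = 2 + 5 = 7.

7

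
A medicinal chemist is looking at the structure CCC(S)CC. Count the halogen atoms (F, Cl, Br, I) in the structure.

Scan the SMILES for the halogen motif — none present.
Groups that are present: 1 thiol.

0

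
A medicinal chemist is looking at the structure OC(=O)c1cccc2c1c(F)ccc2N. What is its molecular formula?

C11H8FNO2

Walk through each heavy atom and fill implicit hydrogens from standard valence (C 4, N 3, O 2, S 2, halogen 1); for lowercase aromatic atoms, an aromatic c carries 1 H when it has two neighbours and 0 H with three, and aromatic n carries 0 H:
  atom 1: O, bond orders sum to 1 (valence 2) → 1 H
  atom 2: C, bond orders sum to 4 (valence 4) → 0 H
  atom 3: O, bond orders sum to 2 (valence 2) → 0 H
  atom 4: aromatic c, 3 neighbours → 0 H
  atom 5: aromatic c, 2 neighbours → 1 H
  atom 6: aromatic c, 2 neighbours → 1 H
  atom 7: aromatic c, 2 neighbours → 1 H
  atom 8: aromatic c, 3 neighbours → 0 H
  atom 9: aromatic c, 3 neighbours → 0 H
  atom 10: aromatic c, 3 neighbours → 0 H
  atom 11: F (halogen, monovalent) → 0 H
  atom 12: aromatic c, 2 neighbours → 1 H
  atom 13: aromatic c, 2 neighbours → 1 H
  atom 14: aromatic c, 3 neighbours → 0 H
  atom 15: N, bond orders sum to 1 (valence 3) → 2 H
Totals → C:11, H:8, F:1, N:1, O:2.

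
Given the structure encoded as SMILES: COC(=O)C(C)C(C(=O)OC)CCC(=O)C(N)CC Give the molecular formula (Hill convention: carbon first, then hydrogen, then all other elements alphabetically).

C13H23NO5

Walk through each heavy atom and fill implicit hydrogens from standard valence (C 4, N 3, O 2, S 2, halogen 1):
  atom 1: C, bond orders sum to 1 (valence 4) → 3 H
  atom 2: O, bond orders sum to 2 (valence 2) → 0 H
  atom 3: C, bond orders sum to 4 (valence 4) → 0 H
  atom 4: O, bond orders sum to 2 (valence 2) → 0 H
  atom 5: C, bond orders sum to 3 (valence 4) → 1 H
  atom 6: C, bond orders sum to 1 (valence 4) → 3 H
  atom 7: C, bond orders sum to 3 (valence 4) → 1 H
  atom 8: C, bond orders sum to 4 (valence 4) → 0 H
  atom 9: O, bond orders sum to 2 (valence 2) → 0 H
  atom 10: O, bond orders sum to 2 (valence 2) → 0 H
  atom 11: C, bond orders sum to 1 (valence 4) → 3 H
  atom 12: C, bond orders sum to 2 (valence 4) → 2 H
  atom 13: C, bond orders sum to 2 (valence 4) → 2 H
  atom 14: C, bond orders sum to 4 (valence 4) → 0 H
  atom 15: O, bond orders sum to 2 (valence 2) → 0 H
  atom 16: C, bond orders sum to 3 (valence 4) → 1 H
  atom 17: N, bond orders sum to 1 (valence 3) → 2 H
  atom 18: C, bond orders sum to 2 (valence 4) → 2 H
  atom 19: C, bond orders sum to 1 (valence 4) → 3 H
Totals → C:13, H:23, N:1, O:5.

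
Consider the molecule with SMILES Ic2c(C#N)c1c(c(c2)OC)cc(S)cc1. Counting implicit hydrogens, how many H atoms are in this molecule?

Walk through each heavy atom and fill implicit hydrogens from standard valence (C 4, N 3, O 2, S 2, halogen 1); for lowercase aromatic atoms, an aromatic c carries 1 H when it has two neighbours and 0 H with three, and aromatic n carries 0 H:
  atom 1: I (halogen, monovalent) → 0 H
  atom 2: aromatic c, 3 neighbours → 0 H
  atom 3: aromatic c, 3 neighbours → 0 H
  atom 4: C, bond orders sum to 4 (valence 4) → 0 H
  atom 5: N, bond orders sum to 3 (valence 3) → 0 H
  atom 6: aromatic c, 3 neighbours → 0 H
  atom 7: aromatic c, 3 neighbours → 0 H
  atom 8: aromatic c, 3 neighbours → 0 H
  atom 9: aromatic c, 2 neighbours → 1 H
  atom 10: O, bond orders sum to 2 (valence 2) → 0 H
  atom 11: C, bond orders sum to 1 (valence 4) → 3 H
  atom 12: aromatic c, 2 neighbours → 1 H
  atom 13: aromatic c, 3 neighbours → 0 H
  atom 14: S, bond orders sum to 1 (valence 2) → 1 H
  atom 15: aromatic c, 2 neighbours → 1 H
  atom 16: aromatic c, 2 neighbours → 1 H
Total hydrogens: 8.

8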